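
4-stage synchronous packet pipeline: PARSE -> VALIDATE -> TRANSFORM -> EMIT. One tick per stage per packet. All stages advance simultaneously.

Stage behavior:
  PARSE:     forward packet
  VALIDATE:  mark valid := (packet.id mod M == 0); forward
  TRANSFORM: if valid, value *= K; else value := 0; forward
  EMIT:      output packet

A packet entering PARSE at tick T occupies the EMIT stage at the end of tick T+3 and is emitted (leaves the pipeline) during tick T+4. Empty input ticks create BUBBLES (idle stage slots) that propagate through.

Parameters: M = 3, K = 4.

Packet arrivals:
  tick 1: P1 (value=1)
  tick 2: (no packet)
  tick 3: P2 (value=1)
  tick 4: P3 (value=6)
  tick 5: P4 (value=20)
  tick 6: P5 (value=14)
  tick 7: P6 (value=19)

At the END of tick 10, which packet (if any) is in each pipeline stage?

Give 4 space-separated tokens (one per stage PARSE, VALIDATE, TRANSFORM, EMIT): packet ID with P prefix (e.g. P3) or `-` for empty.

Answer: - - - P6

Derivation:
Tick 1: [PARSE:P1(v=1,ok=F), VALIDATE:-, TRANSFORM:-, EMIT:-] out:-; in:P1
Tick 2: [PARSE:-, VALIDATE:P1(v=1,ok=F), TRANSFORM:-, EMIT:-] out:-; in:-
Tick 3: [PARSE:P2(v=1,ok=F), VALIDATE:-, TRANSFORM:P1(v=0,ok=F), EMIT:-] out:-; in:P2
Tick 4: [PARSE:P3(v=6,ok=F), VALIDATE:P2(v=1,ok=F), TRANSFORM:-, EMIT:P1(v=0,ok=F)] out:-; in:P3
Tick 5: [PARSE:P4(v=20,ok=F), VALIDATE:P3(v=6,ok=T), TRANSFORM:P2(v=0,ok=F), EMIT:-] out:P1(v=0); in:P4
Tick 6: [PARSE:P5(v=14,ok=F), VALIDATE:P4(v=20,ok=F), TRANSFORM:P3(v=24,ok=T), EMIT:P2(v=0,ok=F)] out:-; in:P5
Tick 7: [PARSE:P6(v=19,ok=F), VALIDATE:P5(v=14,ok=F), TRANSFORM:P4(v=0,ok=F), EMIT:P3(v=24,ok=T)] out:P2(v=0); in:P6
Tick 8: [PARSE:-, VALIDATE:P6(v=19,ok=T), TRANSFORM:P5(v=0,ok=F), EMIT:P4(v=0,ok=F)] out:P3(v=24); in:-
Tick 9: [PARSE:-, VALIDATE:-, TRANSFORM:P6(v=76,ok=T), EMIT:P5(v=0,ok=F)] out:P4(v=0); in:-
Tick 10: [PARSE:-, VALIDATE:-, TRANSFORM:-, EMIT:P6(v=76,ok=T)] out:P5(v=0); in:-
At end of tick 10: ['-', '-', '-', 'P6']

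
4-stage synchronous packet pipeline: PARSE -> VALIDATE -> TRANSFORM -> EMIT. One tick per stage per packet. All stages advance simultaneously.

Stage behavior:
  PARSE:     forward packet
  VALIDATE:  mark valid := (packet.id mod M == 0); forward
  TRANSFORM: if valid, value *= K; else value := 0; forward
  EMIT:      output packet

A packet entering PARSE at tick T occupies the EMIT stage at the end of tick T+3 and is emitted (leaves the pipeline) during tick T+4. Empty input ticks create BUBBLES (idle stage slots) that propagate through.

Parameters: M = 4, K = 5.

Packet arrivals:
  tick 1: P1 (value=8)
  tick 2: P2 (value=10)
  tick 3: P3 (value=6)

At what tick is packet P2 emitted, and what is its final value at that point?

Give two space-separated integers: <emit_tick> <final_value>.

Answer: 6 0

Derivation:
Tick 1: [PARSE:P1(v=8,ok=F), VALIDATE:-, TRANSFORM:-, EMIT:-] out:-; in:P1
Tick 2: [PARSE:P2(v=10,ok=F), VALIDATE:P1(v=8,ok=F), TRANSFORM:-, EMIT:-] out:-; in:P2
Tick 3: [PARSE:P3(v=6,ok=F), VALIDATE:P2(v=10,ok=F), TRANSFORM:P1(v=0,ok=F), EMIT:-] out:-; in:P3
Tick 4: [PARSE:-, VALIDATE:P3(v=6,ok=F), TRANSFORM:P2(v=0,ok=F), EMIT:P1(v=0,ok=F)] out:-; in:-
Tick 5: [PARSE:-, VALIDATE:-, TRANSFORM:P3(v=0,ok=F), EMIT:P2(v=0,ok=F)] out:P1(v=0); in:-
Tick 6: [PARSE:-, VALIDATE:-, TRANSFORM:-, EMIT:P3(v=0,ok=F)] out:P2(v=0); in:-
Tick 7: [PARSE:-, VALIDATE:-, TRANSFORM:-, EMIT:-] out:P3(v=0); in:-
P2: arrives tick 2, valid=False (id=2, id%4=2), emit tick 6, final value 0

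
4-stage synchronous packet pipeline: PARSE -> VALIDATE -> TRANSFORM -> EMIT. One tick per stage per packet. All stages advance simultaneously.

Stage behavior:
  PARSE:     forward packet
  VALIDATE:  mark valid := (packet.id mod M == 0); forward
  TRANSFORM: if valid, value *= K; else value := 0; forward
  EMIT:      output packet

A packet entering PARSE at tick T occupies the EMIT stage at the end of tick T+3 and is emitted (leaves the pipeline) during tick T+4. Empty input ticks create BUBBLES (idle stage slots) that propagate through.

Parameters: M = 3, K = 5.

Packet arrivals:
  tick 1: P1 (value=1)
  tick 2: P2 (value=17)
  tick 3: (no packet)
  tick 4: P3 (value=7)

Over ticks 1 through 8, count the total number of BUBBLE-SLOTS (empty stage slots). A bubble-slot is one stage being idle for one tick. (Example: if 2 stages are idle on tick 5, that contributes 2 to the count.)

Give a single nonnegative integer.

Answer: 20

Derivation:
Tick 1: [PARSE:P1(v=1,ok=F), VALIDATE:-, TRANSFORM:-, EMIT:-] out:-; bubbles=3
Tick 2: [PARSE:P2(v=17,ok=F), VALIDATE:P1(v=1,ok=F), TRANSFORM:-, EMIT:-] out:-; bubbles=2
Tick 3: [PARSE:-, VALIDATE:P2(v=17,ok=F), TRANSFORM:P1(v=0,ok=F), EMIT:-] out:-; bubbles=2
Tick 4: [PARSE:P3(v=7,ok=F), VALIDATE:-, TRANSFORM:P2(v=0,ok=F), EMIT:P1(v=0,ok=F)] out:-; bubbles=1
Tick 5: [PARSE:-, VALIDATE:P3(v=7,ok=T), TRANSFORM:-, EMIT:P2(v=0,ok=F)] out:P1(v=0); bubbles=2
Tick 6: [PARSE:-, VALIDATE:-, TRANSFORM:P3(v=35,ok=T), EMIT:-] out:P2(v=0); bubbles=3
Tick 7: [PARSE:-, VALIDATE:-, TRANSFORM:-, EMIT:P3(v=35,ok=T)] out:-; bubbles=3
Tick 8: [PARSE:-, VALIDATE:-, TRANSFORM:-, EMIT:-] out:P3(v=35); bubbles=4
Total bubble-slots: 20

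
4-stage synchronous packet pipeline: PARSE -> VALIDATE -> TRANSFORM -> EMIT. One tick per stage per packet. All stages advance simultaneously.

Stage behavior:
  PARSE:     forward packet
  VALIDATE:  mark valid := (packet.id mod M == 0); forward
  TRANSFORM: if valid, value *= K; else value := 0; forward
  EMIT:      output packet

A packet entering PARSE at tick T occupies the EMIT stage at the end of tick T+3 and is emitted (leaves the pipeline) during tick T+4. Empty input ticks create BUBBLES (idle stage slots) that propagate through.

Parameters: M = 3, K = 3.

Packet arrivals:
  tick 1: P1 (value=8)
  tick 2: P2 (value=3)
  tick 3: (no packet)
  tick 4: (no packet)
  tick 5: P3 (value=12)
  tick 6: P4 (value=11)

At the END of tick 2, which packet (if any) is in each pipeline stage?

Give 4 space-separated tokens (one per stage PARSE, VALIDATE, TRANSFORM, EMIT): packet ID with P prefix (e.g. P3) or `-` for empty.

Answer: P2 P1 - -

Derivation:
Tick 1: [PARSE:P1(v=8,ok=F), VALIDATE:-, TRANSFORM:-, EMIT:-] out:-; in:P1
Tick 2: [PARSE:P2(v=3,ok=F), VALIDATE:P1(v=8,ok=F), TRANSFORM:-, EMIT:-] out:-; in:P2
At end of tick 2: ['P2', 'P1', '-', '-']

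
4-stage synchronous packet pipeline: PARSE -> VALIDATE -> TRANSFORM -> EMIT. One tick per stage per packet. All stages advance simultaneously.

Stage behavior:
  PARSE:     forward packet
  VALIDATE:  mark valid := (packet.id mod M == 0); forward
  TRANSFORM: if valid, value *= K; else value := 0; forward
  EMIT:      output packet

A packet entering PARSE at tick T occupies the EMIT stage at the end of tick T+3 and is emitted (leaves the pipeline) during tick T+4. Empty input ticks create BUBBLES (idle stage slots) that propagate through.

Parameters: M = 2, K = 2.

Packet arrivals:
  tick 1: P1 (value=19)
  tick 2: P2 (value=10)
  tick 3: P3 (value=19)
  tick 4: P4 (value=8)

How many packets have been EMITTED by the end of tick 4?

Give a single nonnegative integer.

Tick 1: [PARSE:P1(v=19,ok=F), VALIDATE:-, TRANSFORM:-, EMIT:-] out:-; in:P1
Tick 2: [PARSE:P2(v=10,ok=F), VALIDATE:P1(v=19,ok=F), TRANSFORM:-, EMIT:-] out:-; in:P2
Tick 3: [PARSE:P3(v=19,ok=F), VALIDATE:P2(v=10,ok=T), TRANSFORM:P1(v=0,ok=F), EMIT:-] out:-; in:P3
Tick 4: [PARSE:P4(v=8,ok=F), VALIDATE:P3(v=19,ok=F), TRANSFORM:P2(v=20,ok=T), EMIT:P1(v=0,ok=F)] out:-; in:P4
Emitted by tick 4: []

Answer: 0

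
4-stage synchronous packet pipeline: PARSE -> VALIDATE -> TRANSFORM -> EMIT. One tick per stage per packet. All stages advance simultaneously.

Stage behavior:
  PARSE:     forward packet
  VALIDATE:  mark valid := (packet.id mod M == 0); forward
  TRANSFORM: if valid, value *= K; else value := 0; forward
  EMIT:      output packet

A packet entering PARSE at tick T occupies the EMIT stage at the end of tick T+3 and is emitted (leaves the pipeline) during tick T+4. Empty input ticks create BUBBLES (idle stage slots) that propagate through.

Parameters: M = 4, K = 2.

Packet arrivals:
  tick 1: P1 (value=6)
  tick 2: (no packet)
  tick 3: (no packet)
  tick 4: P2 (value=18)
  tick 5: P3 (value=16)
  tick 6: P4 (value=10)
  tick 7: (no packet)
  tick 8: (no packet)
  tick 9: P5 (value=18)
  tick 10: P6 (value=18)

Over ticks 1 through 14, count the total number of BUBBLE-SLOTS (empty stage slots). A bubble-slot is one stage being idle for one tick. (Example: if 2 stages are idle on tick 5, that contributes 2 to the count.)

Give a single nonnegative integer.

Answer: 32

Derivation:
Tick 1: [PARSE:P1(v=6,ok=F), VALIDATE:-, TRANSFORM:-, EMIT:-] out:-; bubbles=3
Tick 2: [PARSE:-, VALIDATE:P1(v=6,ok=F), TRANSFORM:-, EMIT:-] out:-; bubbles=3
Tick 3: [PARSE:-, VALIDATE:-, TRANSFORM:P1(v=0,ok=F), EMIT:-] out:-; bubbles=3
Tick 4: [PARSE:P2(v=18,ok=F), VALIDATE:-, TRANSFORM:-, EMIT:P1(v=0,ok=F)] out:-; bubbles=2
Tick 5: [PARSE:P3(v=16,ok=F), VALIDATE:P2(v=18,ok=F), TRANSFORM:-, EMIT:-] out:P1(v=0); bubbles=2
Tick 6: [PARSE:P4(v=10,ok=F), VALIDATE:P3(v=16,ok=F), TRANSFORM:P2(v=0,ok=F), EMIT:-] out:-; bubbles=1
Tick 7: [PARSE:-, VALIDATE:P4(v=10,ok=T), TRANSFORM:P3(v=0,ok=F), EMIT:P2(v=0,ok=F)] out:-; bubbles=1
Tick 8: [PARSE:-, VALIDATE:-, TRANSFORM:P4(v=20,ok=T), EMIT:P3(v=0,ok=F)] out:P2(v=0); bubbles=2
Tick 9: [PARSE:P5(v=18,ok=F), VALIDATE:-, TRANSFORM:-, EMIT:P4(v=20,ok=T)] out:P3(v=0); bubbles=2
Tick 10: [PARSE:P6(v=18,ok=F), VALIDATE:P5(v=18,ok=F), TRANSFORM:-, EMIT:-] out:P4(v=20); bubbles=2
Tick 11: [PARSE:-, VALIDATE:P6(v=18,ok=F), TRANSFORM:P5(v=0,ok=F), EMIT:-] out:-; bubbles=2
Tick 12: [PARSE:-, VALIDATE:-, TRANSFORM:P6(v=0,ok=F), EMIT:P5(v=0,ok=F)] out:-; bubbles=2
Tick 13: [PARSE:-, VALIDATE:-, TRANSFORM:-, EMIT:P6(v=0,ok=F)] out:P5(v=0); bubbles=3
Tick 14: [PARSE:-, VALIDATE:-, TRANSFORM:-, EMIT:-] out:P6(v=0); bubbles=4
Total bubble-slots: 32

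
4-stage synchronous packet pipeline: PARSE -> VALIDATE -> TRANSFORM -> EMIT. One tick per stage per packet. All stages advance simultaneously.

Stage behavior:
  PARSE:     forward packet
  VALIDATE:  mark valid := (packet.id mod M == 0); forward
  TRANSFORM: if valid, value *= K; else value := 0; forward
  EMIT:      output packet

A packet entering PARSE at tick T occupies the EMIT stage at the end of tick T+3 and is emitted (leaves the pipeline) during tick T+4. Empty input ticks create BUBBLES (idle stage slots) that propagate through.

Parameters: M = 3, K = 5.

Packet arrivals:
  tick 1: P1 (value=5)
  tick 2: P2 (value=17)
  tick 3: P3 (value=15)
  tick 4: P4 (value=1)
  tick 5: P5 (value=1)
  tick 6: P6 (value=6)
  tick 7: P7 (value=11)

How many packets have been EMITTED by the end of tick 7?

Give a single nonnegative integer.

Answer: 3

Derivation:
Tick 1: [PARSE:P1(v=5,ok=F), VALIDATE:-, TRANSFORM:-, EMIT:-] out:-; in:P1
Tick 2: [PARSE:P2(v=17,ok=F), VALIDATE:P1(v=5,ok=F), TRANSFORM:-, EMIT:-] out:-; in:P2
Tick 3: [PARSE:P3(v=15,ok=F), VALIDATE:P2(v=17,ok=F), TRANSFORM:P1(v=0,ok=F), EMIT:-] out:-; in:P3
Tick 4: [PARSE:P4(v=1,ok=F), VALIDATE:P3(v=15,ok=T), TRANSFORM:P2(v=0,ok=F), EMIT:P1(v=0,ok=F)] out:-; in:P4
Tick 5: [PARSE:P5(v=1,ok=F), VALIDATE:P4(v=1,ok=F), TRANSFORM:P3(v=75,ok=T), EMIT:P2(v=0,ok=F)] out:P1(v=0); in:P5
Tick 6: [PARSE:P6(v=6,ok=F), VALIDATE:P5(v=1,ok=F), TRANSFORM:P4(v=0,ok=F), EMIT:P3(v=75,ok=T)] out:P2(v=0); in:P6
Tick 7: [PARSE:P7(v=11,ok=F), VALIDATE:P6(v=6,ok=T), TRANSFORM:P5(v=0,ok=F), EMIT:P4(v=0,ok=F)] out:P3(v=75); in:P7
Emitted by tick 7: ['P1', 'P2', 'P3']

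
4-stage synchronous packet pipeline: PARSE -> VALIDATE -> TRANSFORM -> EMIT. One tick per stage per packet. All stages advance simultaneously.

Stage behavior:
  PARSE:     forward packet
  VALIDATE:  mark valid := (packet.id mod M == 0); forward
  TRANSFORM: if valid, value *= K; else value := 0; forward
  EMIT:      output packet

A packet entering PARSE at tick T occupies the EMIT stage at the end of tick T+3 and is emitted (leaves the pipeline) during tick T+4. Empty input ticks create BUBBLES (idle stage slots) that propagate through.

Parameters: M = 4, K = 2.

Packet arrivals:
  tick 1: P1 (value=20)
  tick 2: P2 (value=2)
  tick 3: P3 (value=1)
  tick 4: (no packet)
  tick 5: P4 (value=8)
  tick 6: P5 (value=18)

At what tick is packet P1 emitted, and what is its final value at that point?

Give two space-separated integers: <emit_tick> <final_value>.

Answer: 5 0

Derivation:
Tick 1: [PARSE:P1(v=20,ok=F), VALIDATE:-, TRANSFORM:-, EMIT:-] out:-; in:P1
Tick 2: [PARSE:P2(v=2,ok=F), VALIDATE:P1(v=20,ok=F), TRANSFORM:-, EMIT:-] out:-; in:P2
Tick 3: [PARSE:P3(v=1,ok=F), VALIDATE:P2(v=2,ok=F), TRANSFORM:P1(v=0,ok=F), EMIT:-] out:-; in:P3
Tick 4: [PARSE:-, VALIDATE:P3(v=1,ok=F), TRANSFORM:P2(v=0,ok=F), EMIT:P1(v=0,ok=F)] out:-; in:-
Tick 5: [PARSE:P4(v=8,ok=F), VALIDATE:-, TRANSFORM:P3(v=0,ok=F), EMIT:P2(v=0,ok=F)] out:P1(v=0); in:P4
Tick 6: [PARSE:P5(v=18,ok=F), VALIDATE:P4(v=8,ok=T), TRANSFORM:-, EMIT:P3(v=0,ok=F)] out:P2(v=0); in:P5
Tick 7: [PARSE:-, VALIDATE:P5(v=18,ok=F), TRANSFORM:P4(v=16,ok=T), EMIT:-] out:P3(v=0); in:-
Tick 8: [PARSE:-, VALIDATE:-, TRANSFORM:P5(v=0,ok=F), EMIT:P4(v=16,ok=T)] out:-; in:-
Tick 9: [PARSE:-, VALIDATE:-, TRANSFORM:-, EMIT:P5(v=0,ok=F)] out:P4(v=16); in:-
Tick 10: [PARSE:-, VALIDATE:-, TRANSFORM:-, EMIT:-] out:P5(v=0); in:-
P1: arrives tick 1, valid=False (id=1, id%4=1), emit tick 5, final value 0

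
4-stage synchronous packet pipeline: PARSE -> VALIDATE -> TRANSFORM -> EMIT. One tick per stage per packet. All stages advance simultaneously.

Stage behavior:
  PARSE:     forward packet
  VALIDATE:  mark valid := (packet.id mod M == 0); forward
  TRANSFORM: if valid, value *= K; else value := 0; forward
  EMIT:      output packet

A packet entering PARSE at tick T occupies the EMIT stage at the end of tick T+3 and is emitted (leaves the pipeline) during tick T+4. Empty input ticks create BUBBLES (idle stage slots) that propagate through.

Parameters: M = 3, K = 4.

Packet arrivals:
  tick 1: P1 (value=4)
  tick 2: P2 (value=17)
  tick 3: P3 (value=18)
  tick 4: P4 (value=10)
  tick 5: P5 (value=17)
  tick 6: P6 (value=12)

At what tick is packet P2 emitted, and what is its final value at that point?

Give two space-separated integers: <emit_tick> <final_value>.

Tick 1: [PARSE:P1(v=4,ok=F), VALIDATE:-, TRANSFORM:-, EMIT:-] out:-; in:P1
Tick 2: [PARSE:P2(v=17,ok=F), VALIDATE:P1(v=4,ok=F), TRANSFORM:-, EMIT:-] out:-; in:P2
Tick 3: [PARSE:P3(v=18,ok=F), VALIDATE:P2(v=17,ok=F), TRANSFORM:P1(v=0,ok=F), EMIT:-] out:-; in:P3
Tick 4: [PARSE:P4(v=10,ok=F), VALIDATE:P3(v=18,ok=T), TRANSFORM:P2(v=0,ok=F), EMIT:P1(v=0,ok=F)] out:-; in:P4
Tick 5: [PARSE:P5(v=17,ok=F), VALIDATE:P4(v=10,ok=F), TRANSFORM:P3(v=72,ok=T), EMIT:P2(v=0,ok=F)] out:P1(v=0); in:P5
Tick 6: [PARSE:P6(v=12,ok=F), VALIDATE:P5(v=17,ok=F), TRANSFORM:P4(v=0,ok=F), EMIT:P3(v=72,ok=T)] out:P2(v=0); in:P6
Tick 7: [PARSE:-, VALIDATE:P6(v=12,ok=T), TRANSFORM:P5(v=0,ok=F), EMIT:P4(v=0,ok=F)] out:P3(v=72); in:-
Tick 8: [PARSE:-, VALIDATE:-, TRANSFORM:P6(v=48,ok=T), EMIT:P5(v=0,ok=F)] out:P4(v=0); in:-
Tick 9: [PARSE:-, VALIDATE:-, TRANSFORM:-, EMIT:P6(v=48,ok=T)] out:P5(v=0); in:-
Tick 10: [PARSE:-, VALIDATE:-, TRANSFORM:-, EMIT:-] out:P6(v=48); in:-
P2: arrives tick 2, valid=False (id=2, id%3=2), emit tick 6, final value 0

Answer: 6 0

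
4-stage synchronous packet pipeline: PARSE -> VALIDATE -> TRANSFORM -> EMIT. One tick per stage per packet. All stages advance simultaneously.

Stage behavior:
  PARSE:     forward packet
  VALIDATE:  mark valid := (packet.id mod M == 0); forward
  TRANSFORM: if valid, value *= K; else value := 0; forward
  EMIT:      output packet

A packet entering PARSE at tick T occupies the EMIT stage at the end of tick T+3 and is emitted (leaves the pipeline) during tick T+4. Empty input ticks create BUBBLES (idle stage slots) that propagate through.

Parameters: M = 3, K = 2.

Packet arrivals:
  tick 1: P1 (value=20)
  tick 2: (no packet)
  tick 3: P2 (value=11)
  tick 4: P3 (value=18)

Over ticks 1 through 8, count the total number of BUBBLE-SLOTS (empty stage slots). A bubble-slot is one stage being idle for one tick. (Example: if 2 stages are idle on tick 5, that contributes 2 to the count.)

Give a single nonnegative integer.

Tick 1: [PARSE:P1(v=20,ok=F), VALIDATE:-, TRANSFORM:-, EMIT:-] out:-; bubbles=3
Tick 2: [PARSE:-, VALIDATE:P1(v=20,ok=F), TRANSFORM:-, EMIT:-] out:-; bubbles=3
Tick 3: [PARSE:P2(v=11,ok=F), VALIDATE:-, TRANSFORM:P1(v=0,ok=F), EMIT:-] out:-; bubbles=2
Tick 4: [PARSE:P3(v=18,ok=F), VALIDATE:P2(v=11,ok=F), TRANSFORM:-, EMIT:P1(v=0,ok=F)] out:-; bubbles=1
Tick 5: [PARSE:-, VALIDATE:P3(v=18,ok=T), TRANSFORM:P2(v=0,ok=F), EMIT:-] out:P1(v=0); bubbles=2
Tick 6: [PARSE:-, VALIDATE:-, TRANSFORM:P3(v=36,ok=T), EMIT:P2(v=0,ok=F)] out:-; bubbles=2
Tick 7: [PARSE:-, VALIDATE:-, TRANSFORM:-, EMIT:P3(v=36,ok=T)] out:P2(v=0); bubbles=3
Tick 8: [PARSE:-, VALIDATE:-, TRANSFORM:-, EMIT:-] out:P3(v=36); bubbles=4
Total bubble-slots: 20

Answer: 20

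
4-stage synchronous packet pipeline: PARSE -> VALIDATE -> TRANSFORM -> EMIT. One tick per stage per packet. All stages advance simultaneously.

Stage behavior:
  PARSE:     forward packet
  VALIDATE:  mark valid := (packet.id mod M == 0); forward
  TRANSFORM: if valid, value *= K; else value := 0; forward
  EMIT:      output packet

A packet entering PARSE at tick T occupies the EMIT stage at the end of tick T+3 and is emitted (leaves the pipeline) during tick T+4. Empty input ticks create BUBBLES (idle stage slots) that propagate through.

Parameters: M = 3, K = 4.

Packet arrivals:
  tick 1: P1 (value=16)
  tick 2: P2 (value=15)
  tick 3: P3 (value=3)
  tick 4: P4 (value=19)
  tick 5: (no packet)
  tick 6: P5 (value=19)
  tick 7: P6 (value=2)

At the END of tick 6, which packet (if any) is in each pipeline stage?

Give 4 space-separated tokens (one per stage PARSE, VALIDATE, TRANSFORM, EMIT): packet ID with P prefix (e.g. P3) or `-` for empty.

Tick 1: [PARSE:P1(v=16,ok=F), VALIDATE:-, TRANSFORM:-, EMIT:-] out:-; in:P1
Tick 2: [PARSE:P2(v=15,ok=F), VALIDATE:P1(v=16,ok=F), TRANSFORM:-, EMIT:-] out:-; in:P2
Tick 3: [PARSE:P3(v=3,ok=F), VALIDATE:P2(v=15,ok=F), TRANSFORM:P1(v=0,ok=F), EMIT:-] out:-; in:P3
Tick 4: [PARSE:P4(v=19,ok=F), VALIDATE:P3(v=3,ok=T), TRANSFORM:P2(v=0,ok=F), EMIT:P1(v=0,ok=F)] out:-; in:P4
Tick 5: [PARSE:-, VALIDATE:P4(v=19,ok=F), TRANSFORM:P3(v=12,ok=T), EMIT:P2(v=0,ok=F)] out:P1(v=0); in:-
Tick 6: [PARSE:P5(v=19,ok=F), VALIDATE:-, TRANSFORM:P4(v=0,ok=F), EMIT:P3(v=12,ok=T)] out:P2(v=0); in:P5
At end of tick 6: ['P5', '-', 'P4', 'P3']

Answer: P5 - P4 P3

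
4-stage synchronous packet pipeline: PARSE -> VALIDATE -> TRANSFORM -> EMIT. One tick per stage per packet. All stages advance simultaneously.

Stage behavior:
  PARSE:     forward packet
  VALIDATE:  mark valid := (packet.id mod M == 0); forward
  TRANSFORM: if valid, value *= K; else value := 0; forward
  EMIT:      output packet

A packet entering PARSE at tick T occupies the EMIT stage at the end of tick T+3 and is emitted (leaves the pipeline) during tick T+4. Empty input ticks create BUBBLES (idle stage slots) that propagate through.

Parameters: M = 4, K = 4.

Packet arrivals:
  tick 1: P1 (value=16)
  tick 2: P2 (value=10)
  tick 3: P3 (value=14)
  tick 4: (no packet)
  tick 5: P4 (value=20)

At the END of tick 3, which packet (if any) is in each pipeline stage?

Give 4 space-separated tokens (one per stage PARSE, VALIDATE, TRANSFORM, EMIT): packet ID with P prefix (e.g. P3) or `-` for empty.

Tick 1: [PARSE:P1(v=16,ok=F), VALIDATE:-, TRANSFORM:-, EMIT:-] out:-; in:P1
Tick 2: [PARSE:P2(v=10,ok=F), VALIDATE:P1(v=16,ok=F), TRANSFORM:-, EMIT:-] out:-; in:P2
Tick 3: [PARSE:P3(v=14,ok=F), VALIDATE:P2(v=10,ok=F), TRANSFORM:P1(v=0,ok=F), EMIT:-] out:-; in:P3
At end of tick 3: ['P3', 'P2', 'P1', '-']

Answer: P3 P2 P1 -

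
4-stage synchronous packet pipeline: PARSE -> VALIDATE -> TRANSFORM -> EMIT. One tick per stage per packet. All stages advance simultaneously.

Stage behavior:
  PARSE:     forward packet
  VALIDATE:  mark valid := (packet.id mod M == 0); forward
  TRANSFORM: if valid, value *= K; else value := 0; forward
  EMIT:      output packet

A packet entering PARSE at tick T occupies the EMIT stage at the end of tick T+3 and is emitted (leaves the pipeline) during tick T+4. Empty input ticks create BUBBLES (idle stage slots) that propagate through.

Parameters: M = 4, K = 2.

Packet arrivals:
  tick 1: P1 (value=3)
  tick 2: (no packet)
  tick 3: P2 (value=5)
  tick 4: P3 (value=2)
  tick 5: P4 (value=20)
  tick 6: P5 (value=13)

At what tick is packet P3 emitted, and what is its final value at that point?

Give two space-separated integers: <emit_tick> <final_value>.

Tick 1: [PARSE:P1(v=3,ok=F), VALIDATE:-, TRANSFORM:-, EMIT:-] out:-; in:P1
Tick 2: [PARSE:-, VALIDATE:P1(v=3,ok=F), TRANSFORM:-, EMIT:-] out:-; in:-
Tick 3: [PARSE:P2(v=5,ok=F), VALIDATE:-, TRANSFORM:P1(v=0,ok=F), EMIT:-] out:-; in:P2
Tick 4: [PARSE:P3(v=2,ok=F), VALIDATE:P2(v=5,ok=F), TRANSFORM:-, EMIT:P1(v=0,ok=F)] out:-; in:P3
Tick 5: [PARSE:P4(v=20,ok=F), VALIDATE:P3(v=2,ok=F), TRANSFORM:P2(v=0,ok=F), EMIT:-] out:P1(v=0); in:P4
Tick 6: [PARSE:P5(v=13,ok=F), VALIDATE:P4(v=20,ok=T), TRANSFORM:P3(v=0,ok=F), EMIT:P2(v=0,ok=F)] out:-; in:P5
Tick 7: [PARSE:-, VALIDATE:P5(v=13,ok=F), TRANSFORM:P4(v=40,ok=T), EMIT:P3(v=0,ok=F)] out:P2(v=0); in:-
Tick 8: [PARSE:-, VALIDATE:-, TRANSFORM:P5(v=0,ok=F), EMIT:P4(v=40,ok=T)] out:P3(v=0); in:-
Tick 9: [PARSE:-, VALIDATE:-, TRANSFORM:-, EMIT:P5(v=0,ok=F)] out:P4(v=40); in:-
Tick 10: [PARSE:-, VALIDATE:-, TRANSFORM:-, EMIT:-] out:P5(v=0); in:-
P3: arrives tick 4, valid=False (id=3, id%4=3), emit tick 8, final value 0

Answer: 8 0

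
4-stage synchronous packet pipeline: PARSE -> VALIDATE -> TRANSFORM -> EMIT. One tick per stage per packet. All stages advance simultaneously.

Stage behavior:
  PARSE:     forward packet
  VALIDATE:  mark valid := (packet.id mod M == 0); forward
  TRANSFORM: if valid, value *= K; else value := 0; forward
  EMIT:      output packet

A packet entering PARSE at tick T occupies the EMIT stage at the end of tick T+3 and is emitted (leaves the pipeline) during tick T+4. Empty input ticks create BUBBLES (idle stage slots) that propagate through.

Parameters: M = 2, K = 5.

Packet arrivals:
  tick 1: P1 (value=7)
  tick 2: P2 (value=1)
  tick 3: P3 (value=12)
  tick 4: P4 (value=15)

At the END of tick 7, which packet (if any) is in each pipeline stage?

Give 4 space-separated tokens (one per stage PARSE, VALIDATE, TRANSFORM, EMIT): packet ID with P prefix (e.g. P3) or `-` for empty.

Answer: - - - P4

Derivation:
Tick 1: [PARSE:P1(v=7,ok=F), VALIDATE:-, TRANSFORM:-, EMIT:-] out:-; in:P1
Tick 2: [PARSE:P2(v=1,ok=F), VALIDATE:P1(v=7,ok=F), TRANSFORM:-, EMIT:-] out:-; in:P2
Tick 3: [PARSE:P3(v=12,ok=F), VALIDATE:P2(v=1,ok=T), TRANSFORM:P1(v=0,ok=F), EMIT:-] out:-; in:P3
Tick 4: [PARSE:P4(v=15,ok=F), VALIDATE:P3(v=12,ok=F), TRANSFORM:P2(v=5,ok=T), EMIT:P1(v=0,ok=F)] out:-; in:P4
Tick 5: [PARSE:-, VALIDATE:P4(v=15,ok=T), TRANSFORM:P3(v=0,ok=F), EMIT:P2(v=5,ok=T)] out:P1(v=0); in:-
Tick 6: [PARSE:-, VALIDATE:-, TRANSFORM:P4(v=75,ok=T), EMIT:P3(v=0,ok=F)] out:P2(v=5); in:-
Tick 7: [PARSE:-, VALIDATE:-, TRANSFORM:-, EMIT:P4(v=75,ok=T)] out:P3(v=0); in:-
At end of tick 7: ['-', '-', '-', 'P4']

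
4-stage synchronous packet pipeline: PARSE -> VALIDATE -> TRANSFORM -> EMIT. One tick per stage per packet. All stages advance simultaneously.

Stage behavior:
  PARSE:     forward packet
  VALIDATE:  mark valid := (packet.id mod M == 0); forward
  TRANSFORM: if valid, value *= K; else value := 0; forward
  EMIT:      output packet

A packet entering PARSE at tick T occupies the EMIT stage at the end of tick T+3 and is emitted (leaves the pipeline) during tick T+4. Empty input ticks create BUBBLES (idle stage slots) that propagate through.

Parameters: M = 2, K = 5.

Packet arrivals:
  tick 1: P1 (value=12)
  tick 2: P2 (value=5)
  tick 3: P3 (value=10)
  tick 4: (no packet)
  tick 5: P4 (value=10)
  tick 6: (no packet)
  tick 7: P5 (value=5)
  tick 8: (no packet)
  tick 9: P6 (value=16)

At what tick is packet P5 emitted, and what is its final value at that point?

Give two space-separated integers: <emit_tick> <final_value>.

Tick 1: [PARSE:P1(v=12,ok=F), VALIDATE:-, TRANSFORM:-, EMIT:-] out:-; in:P1
Tick 2: [PARSE:P2(v=5,ok=F), VALIDATE:P1(v=12,ok=F), TRANSFORM:-, EMIT:-] out:-; in:P2
Tick 3: [PARSE:P3(v=10,ok=F), VALIDATE:P2(v=5,ok=T), TRANSFORM:P1(v=0,ok=F), EMIT:-] out:-; in:P3
Tick 4: [PARSE:-, VALIDATE:P3(v=10,ok=F), TRANSFORM:P2(v=25,ok=T), EMIT:P1(v=0,ok=F)] out:-; in:-
Tick 5: [PARSE:P4(v=10,ok=F), VALIDATE:-, TRANSFORM:P3(v=0,ok=F), EMIT:P2(v=25,ok=T)] out:P1(v=0); in:P4
Tick 6: [PARSE:-, VALIDATE:P4(v=10,ok=T), TRANSFORM:-, EMIT:P3(v=0,ok=F)] out:P2(v=25); in:-
Tick 7: [PARSE:P5(v=5,ok=F), VALIDATE:-, TRANSFORM:P4(v=50,ok=T), EMIT:-] out:P3(v=0); in:P5
Tick 8: [PARSE:-, VALIDATE:P5(v=5,ok=F), TRANSFORM:-, EMIT:P4(v=50,ok=T)] out:-; in:-
Tick 9: [PARSE:P6(v=16,ok=F), VALIDATE:-, TRANSFORM:P5(v=0,ok=F), EMIT:-] out:P4(v=50); in:P6
Tick 10: [PARSE:-, VALIDATE:P6(v=16,ok=T), TRANSFORM:-, EMIT:P5(v=0,ok=F)] out:-; in:-
Tick 11: [PARSE:-, VALIDATE:-, TRANSFORM:P6(v=80,ok=T), EMIT:-] out:P5(v=0); in:-
Tick 12: [PARSE:-, VALIDATE:-, TRANSFORM:-, EMIT:P6(v=80,ok=T)] out:-; in:-
Tick 13: [PARSE:-, VALIDATE:-, TRANSFORM:-, EMIT:-] out:P6(v=80); in:-
P5: arrives tick 7, valid=False (id=5, id%2=1), emit tick 11, final value 0

Answer: 11 0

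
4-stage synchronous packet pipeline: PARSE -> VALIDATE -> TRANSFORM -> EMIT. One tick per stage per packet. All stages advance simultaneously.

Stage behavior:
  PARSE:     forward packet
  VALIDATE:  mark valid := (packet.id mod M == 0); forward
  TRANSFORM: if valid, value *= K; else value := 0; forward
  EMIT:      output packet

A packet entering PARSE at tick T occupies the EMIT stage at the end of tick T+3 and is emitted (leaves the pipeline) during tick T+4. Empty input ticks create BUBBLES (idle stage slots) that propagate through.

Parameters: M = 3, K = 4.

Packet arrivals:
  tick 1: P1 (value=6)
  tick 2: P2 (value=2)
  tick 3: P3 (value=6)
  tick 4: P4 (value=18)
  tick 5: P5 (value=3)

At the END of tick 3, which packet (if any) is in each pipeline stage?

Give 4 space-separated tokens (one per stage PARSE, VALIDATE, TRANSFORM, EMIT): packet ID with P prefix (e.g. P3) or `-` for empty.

Tick 1: [PARSE:P1(v=6,ok=F), VALIDATE:-, TRANSFORM:-, EMIT:-] out:-; in:P1
Tick 2: [PARSE:P2(v=2,ok=F), VALIDATE:P1(v=6,ok=F), TRANSFORM:-, EMIT:-] out:-; in:P2
Tick 3: [PARSE:P3(v=6,ok=F), VALIDATE:P2(v=2,ok=F), TRANSFORM:P1(v=0,ok=F), EMIT:-] out:-; in:P3
At end of tick 3: ['P3', 'P2', 'P1', '-']

Answer: P3 P2 P1 -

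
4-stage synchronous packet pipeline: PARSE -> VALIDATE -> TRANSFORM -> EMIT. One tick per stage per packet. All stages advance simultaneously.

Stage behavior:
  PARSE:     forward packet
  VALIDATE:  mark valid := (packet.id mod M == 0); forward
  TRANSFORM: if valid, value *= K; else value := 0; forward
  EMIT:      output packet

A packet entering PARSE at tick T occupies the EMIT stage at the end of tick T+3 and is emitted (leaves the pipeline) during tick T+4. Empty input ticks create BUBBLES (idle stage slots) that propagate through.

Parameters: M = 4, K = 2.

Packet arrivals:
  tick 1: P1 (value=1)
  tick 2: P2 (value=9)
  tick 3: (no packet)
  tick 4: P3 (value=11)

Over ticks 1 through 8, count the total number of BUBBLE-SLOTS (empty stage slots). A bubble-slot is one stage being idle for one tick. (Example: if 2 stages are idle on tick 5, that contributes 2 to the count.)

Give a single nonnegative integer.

Tick 1: [PARSE:P1(v=1,ok=F), VALIDATE:-, TRANSFORM:-, EMIT:-] out:-; bubbles=3
Tick 2: [PARSE:P2(v=9,ok=F), VALIDATE:P1(v=1,ok=F), TRANSFORM:-, EMIT:-] out:-; bubbles=2
Tick 3: [PARSE:-, VALIDATE:P2(v=9,ok=F), TRANSFORM:P1(v=0,ok=F), EMIT:-] out:-; bubbles=2
Tick 4: [PARSE:P3(v=11,ok=F), VALIDATE:-, TRANSFORM:P2(v=0,ok=F), EMIT:P1(v=0,ok=F)] out:-; bubbles=1
Tick 5: [PARSE:-, VALIDATE:P3(v=11,ok=F), TRANSFORM:-, EMIT:P2(v=0,ok=F)] out:P1(v=0); bubbles=2
Tick 6: [PARSE:-, VALIDATE:-, TRANSFORM:P3(v=0,ok=F), EMIT:-] out:P2(v=0); bubbles=3
Tick 7: [PARSE:-, VALIDATE:-, TRANSFORM:-, EMIT:P3(v=0,ok=F)] out:-; bubbles=3
Tick 8: [PARSE:-, VALIDATE:-, TRANSFORM:-, EMIT:-] out:P3(v=0); bubbles=4
Total bubble-slots: 20

Answer: 20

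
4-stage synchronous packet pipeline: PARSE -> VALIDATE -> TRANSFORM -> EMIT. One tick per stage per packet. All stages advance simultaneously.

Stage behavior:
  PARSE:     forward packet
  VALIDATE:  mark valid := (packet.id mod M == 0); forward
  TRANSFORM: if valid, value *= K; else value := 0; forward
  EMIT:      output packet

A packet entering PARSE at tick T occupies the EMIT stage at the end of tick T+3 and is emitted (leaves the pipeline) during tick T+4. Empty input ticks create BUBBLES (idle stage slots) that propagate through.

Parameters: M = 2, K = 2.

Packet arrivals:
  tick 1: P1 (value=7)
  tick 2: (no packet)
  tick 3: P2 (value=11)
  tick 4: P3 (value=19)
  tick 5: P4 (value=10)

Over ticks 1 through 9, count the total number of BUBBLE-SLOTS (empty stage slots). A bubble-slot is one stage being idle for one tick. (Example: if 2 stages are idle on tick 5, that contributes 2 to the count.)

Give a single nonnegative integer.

Tick 1: [PARSE:P1(v=7,ok=F), VALIDATE:-, TRANSFORM:-, EMIT:-] out:-; bubbles=3
Tick 2: [PARSE:-, VALIDATE:P1(v=7,ok=F), TRANSFORM:-, EMIT:-] out:-; bubbles=3
Tick 3: [PARSE:P2(v=11,ok=F), VALIDATE:-, TRANSFORM:P1(v=0,ok=F), EMIT:-] out:-; bubbles=2
Tick 4: [PARSE:P3(v=19,ok=F), VALIDATE:P2(v=11,ok=T), TRANSFORM:-, EMIT:P1(v=0,ok=F)] out:-; bubbles=1
Tick 5: [PARSE:P4(v=10,ok=F), VALIDATE:P3(v=19,ok=F), TRANSFORM:P2(v=22,ok=T), EMIT:-] out:P1(v=0); bubbles=1
Tick 6: [PARSE:-, VALIDATE:P4(v=10,ok=T), TRANSFORM:P3(v=0,ok=F), EMIT:P2(v=22,ok=T)] out:-; bubbles=1
Tick 7: [PARSE:-, VALIDATE:-, TRANSFORM:P4(v=20,ok=T), EMIT:P3(v=0,ok=F)] out:P2(v=22); bubbles=2
Tick 8: [PARSE:-, VALIDATE:-, TRANSFORM:-, EMIT:P4(v=20,ok=T)] out:P3(v=0); bubbles=3
Tick 9: [PARSE:-, VALIDATE:-, TRANSFORM:-, EMIT:-] out:P4(v=20); bubbles=4
Total bubble-slots: 20

Answer: 20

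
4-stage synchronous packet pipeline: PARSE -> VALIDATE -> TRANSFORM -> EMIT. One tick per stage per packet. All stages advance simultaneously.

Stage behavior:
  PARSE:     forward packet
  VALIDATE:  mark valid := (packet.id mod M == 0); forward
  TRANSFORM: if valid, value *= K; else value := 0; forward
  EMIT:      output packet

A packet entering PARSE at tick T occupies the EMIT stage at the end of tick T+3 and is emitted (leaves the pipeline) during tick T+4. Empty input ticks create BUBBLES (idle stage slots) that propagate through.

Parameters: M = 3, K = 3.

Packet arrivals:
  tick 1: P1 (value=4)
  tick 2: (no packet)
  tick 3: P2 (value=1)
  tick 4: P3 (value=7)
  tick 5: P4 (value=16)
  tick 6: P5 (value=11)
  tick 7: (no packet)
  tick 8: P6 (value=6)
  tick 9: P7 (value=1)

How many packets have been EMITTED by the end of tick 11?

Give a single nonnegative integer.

Answer: 5

Derivation:
Tick 1: [PARSE:P1(v=4,ok=F), VALIDATE:-, TRANSFORM:-, EMIT:-] out:-; in:P1
Tick 2: [PARSE:-, VALIDATE:P1(v=4,ok=F), TRANSFORM:-, EMIT:-] out:-; in:-
Tick 3: [PARSE:P2(v=1,ok=F), VALIDATE:-, TRANSFORM:P1(v=0,ok=F), EMIT:-] out:-; in:P2
Tick 4: [PARSE:P3(v=7,ok=F), VALIDATE:P2(v=1,ok=F), TRANSFORM:-, EMIT:P1(v=0,ok=F)] out:-; in:P3
Tick 5: [PARSE:P4(v=16,ok=F), VALIDATE:P3(v=7,ok=T), TRANSFORM:P2(v=0,ok=F), EMIT:-] out:P1(v=0); in:P4
Tick 6: [PARSE:P5(v=11,ok=F), VALIDATE:P4(v=16,ok=F), TRANSFORM:P3(v=21,ok=T), EMIT:P2(v=0,ok=F)] out:-; in:P5
Tick 7: [PARSE:-, VALIDATE:P5(v=11,ok=F), TRANSFORM:P4(v=0,ok=F), EMIT:P3(v=21,ok=T)] out:P2(v=0); in:-
Tick 8: [PARSE:P6(v=6,ok=F), VALIDATE:-, TRANSFORM:P5(v=0,ok=F), EMIT:P4(v=0,ok=F)] out:P3(v=21); in:P6
Tick 9: [PARSE:P7(v=1,ok=F), VALIDATE:P6(v=6,ok=T), TRANSFORM:-, EMIT:P5(v=0,ok=F)] out:P4(v=0); in:P7
Tick 10: [PARSE:-, VALIDATE:P7(v=1,ok=F), TRANSFORM:P6(v=18,ok=T), EMIT:-] out:P5(v=0); in:-
Tick 11: [PARSE:-, VALIDATE:-, TRANSFORM:P7(v=0,ok=F), EMIT:P6(v=18,ok=T)] out:-; in:-
Emitted by tick 11: ['P1', 'P2', 'P3', 'P4', 'P5']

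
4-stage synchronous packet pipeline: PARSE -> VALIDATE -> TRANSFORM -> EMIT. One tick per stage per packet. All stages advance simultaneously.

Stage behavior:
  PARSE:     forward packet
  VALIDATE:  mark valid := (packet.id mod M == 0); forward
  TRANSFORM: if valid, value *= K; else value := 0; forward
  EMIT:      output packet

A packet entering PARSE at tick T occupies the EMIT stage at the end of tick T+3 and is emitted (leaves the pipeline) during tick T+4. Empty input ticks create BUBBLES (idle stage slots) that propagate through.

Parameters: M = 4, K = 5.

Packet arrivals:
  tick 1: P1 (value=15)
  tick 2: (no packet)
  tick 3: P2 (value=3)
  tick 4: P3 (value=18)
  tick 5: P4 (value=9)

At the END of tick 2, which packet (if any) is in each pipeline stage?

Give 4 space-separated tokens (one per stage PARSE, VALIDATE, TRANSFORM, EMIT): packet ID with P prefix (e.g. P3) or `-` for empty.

Tick 1: [PARSE:P1(v=15,ok=F), VALIDATE:-, TRANSFORM:-, EMIT:-] out:-; in:P1
Tick 2: [PARSE:-, VALIDATE:P1(v=15,ok=F), TRANSFORM:-, EMIT:-] out:-; in:-
At end of tick 2: ['-', 'P1', '-', '-']

Answer: - P1 - -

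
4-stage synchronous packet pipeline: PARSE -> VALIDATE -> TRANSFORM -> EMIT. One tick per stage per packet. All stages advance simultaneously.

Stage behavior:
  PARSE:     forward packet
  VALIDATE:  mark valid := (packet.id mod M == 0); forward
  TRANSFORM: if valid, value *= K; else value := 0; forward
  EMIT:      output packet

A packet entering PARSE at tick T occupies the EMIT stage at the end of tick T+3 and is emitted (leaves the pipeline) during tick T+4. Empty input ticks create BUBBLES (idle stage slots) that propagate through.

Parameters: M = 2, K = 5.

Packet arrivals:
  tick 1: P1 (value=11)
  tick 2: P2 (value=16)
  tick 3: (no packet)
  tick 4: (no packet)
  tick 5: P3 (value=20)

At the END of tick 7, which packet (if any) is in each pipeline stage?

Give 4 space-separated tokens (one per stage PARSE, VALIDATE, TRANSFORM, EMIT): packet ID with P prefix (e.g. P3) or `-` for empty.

Tick 1: [PARSE:P1(v=11,ok=F), VALIDATE:-, TRANSFORM:-, EMIT:-] out:-; in:P1
Tick 2: [PARSE:P2(v=16,ok=F), VALIDATE:P1(v=11,ok=F), TRANSFORM:-, EMIT:-] out:-; in:P2
Tick 3: [PARSE:-, VALIDATE:P2(v=16,ok=T), TRANSFORM:P1(v=0,ok=F), EMIT:-] out:-; in:-
Tick 4: [PARSE:-, VALIDATE:-, TRANSFORM:P2(v=80,ok=T), EMIT:P1(v=0,ok=F)] out:-; in:-
Tick 5: [PARSE:P3(v=20,ok=F), VALIDATE:-, TRANSFORM:-, EMIT:P2(v=80,ok=T)] out:P1(v=0); in:P3
Tick 6: [PARSE:-, VALIDATE:P3(v=20,ok=F), TRANSFORM:-, EMIT:-] out:P2(v=80); in:-
Tick 7: [PARSE:-, VALIDATE:-, TRANSFORM:P3(v=0,ok=F), EMIT:-] out:-; in:-
At end of tick 7: ['-', '-', 'P3', '-']

Answer: - - P3 -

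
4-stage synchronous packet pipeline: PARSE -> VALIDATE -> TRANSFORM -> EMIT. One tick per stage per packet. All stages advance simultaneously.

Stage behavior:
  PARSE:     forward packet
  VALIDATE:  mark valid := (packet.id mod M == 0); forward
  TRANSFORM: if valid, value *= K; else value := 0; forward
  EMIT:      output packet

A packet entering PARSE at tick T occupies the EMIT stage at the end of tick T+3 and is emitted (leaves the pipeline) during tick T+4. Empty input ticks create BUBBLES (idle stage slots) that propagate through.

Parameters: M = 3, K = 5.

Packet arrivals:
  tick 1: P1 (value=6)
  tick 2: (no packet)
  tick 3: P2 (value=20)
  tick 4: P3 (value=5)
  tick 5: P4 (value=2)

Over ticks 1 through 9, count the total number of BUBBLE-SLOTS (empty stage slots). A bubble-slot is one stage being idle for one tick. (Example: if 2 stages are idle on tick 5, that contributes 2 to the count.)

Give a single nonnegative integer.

Answer: 20

Derivation:
Tick 1: [PARSE:P1(v=6,ok=F), VALIDATE:-, TRANSFORM:-, EMIT:-] out:-; bubbles=3
Tick 2: [PARSE:-, VALIDATE:P1(v=6,ok=F), TRANSFORM:-, EMIT:-] out:-; bubbles=3
Tick 3: [PARSE:P2(v=20,ok=F), VALIDATE:-, TRANSFORM:P1(v=0,ok=F), EMIT:-] out:-; bubbles=2
Tick 4: [PARSE:P3(v=5,ok=F), VALIDATE:P2(v=20,ok=F), TRANSFORM:-, EMIT:P1(v=0,ok=F)] out:-; bubbles=1
Tick 5: [PARSE:P4(v=2,ok=F), VALIDATE:P3(v=5,ok=T), TRANSFORM:P2(v=0,ok=F), EMIT:-] out:P1(v=0); bubbles=1
Tick 6: [PARSE:-, VALIDATE:P4(v=2,ok=F), TRANSFORM:P3(v=25,ok=T), EMIT:P2(v=0,ok=F)] out:-; bubbles=1
Tick 7: [PARSE:-, VALIDATE:-, TRANSFORM:P4(v=0,ok=F), EMIT:P3(v=25,ok=T)] out:P2(v=0); bubbles=2
Tick 8: [PARSE:-, VALIDATE:-, TRANSFORM:-, EMIT:P4(v=0,ok=F)] out:P3(v=25); bubbles=3
Tick 9: [PARSE:-, VALIDATE:-, TRANSFORM:-, EMIT:-] out:P4(v=0); bubbles=4
Total bubble-slots: 20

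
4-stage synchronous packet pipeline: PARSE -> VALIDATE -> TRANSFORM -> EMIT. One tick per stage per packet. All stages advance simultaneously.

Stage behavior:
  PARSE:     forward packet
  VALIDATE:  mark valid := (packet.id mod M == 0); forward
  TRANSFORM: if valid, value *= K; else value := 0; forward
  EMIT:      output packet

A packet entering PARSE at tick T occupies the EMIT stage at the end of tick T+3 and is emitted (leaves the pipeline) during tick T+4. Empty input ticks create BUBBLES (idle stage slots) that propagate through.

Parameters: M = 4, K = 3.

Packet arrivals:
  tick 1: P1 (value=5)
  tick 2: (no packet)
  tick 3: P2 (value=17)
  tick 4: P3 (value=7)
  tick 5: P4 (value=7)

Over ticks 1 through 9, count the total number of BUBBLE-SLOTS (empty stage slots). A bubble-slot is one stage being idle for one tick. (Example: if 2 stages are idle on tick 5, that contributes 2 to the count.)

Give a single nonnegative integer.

Tick 1: [PARSE:P1(v=5,ok=F), VALIDATE:-, TRANSFORM:-, EMIT:-] out:-; bubbles=3
Tick 2: [PARSE:-, VALIDATE:P1(v=5,ok=F), TRANSFORM:-, EMIT:-] out:-; bubbles=3
Tick 3: [PARSE:P2(v=17,ok=F), VALIDATE:-, TRANSFORM:P1(v=0,ok=F), EMIT:-] out:-; bubbles=2
Tick 4: [PARSE:P3(v=7,ok=F), VALIDATE:P2(v=17,ok=F), TRANSFORM:-, EMIT:P1(v=0,ok=F)] out:-; bubbles=1
Tick 5: [PARSE:P4(v=7,ok=F), VALIDATE:P3(v=7,ok=F), TRANSFORM:P2(v=0,ok=F), EMIT:-] out:P1(v=0); bubbles=1
Tick 6: [PARSE:-, VALIDATE:P4(v=7,ok=T), TRANSFORM:P3(v=0,ok=F), EMIT:P2(v=0,ok=F)] out:-; bubbles=1
Tick 7: [PARSE:-, VALIDATE:-, TRANSFORM:P4(v=21,ok=T), EMIT:P3(v=0,ok=F)] out:P2(v=0); bubbles=2
Tick 8: [PARSE:-, VALIDATE:-, TRANSFORM:-, EMIT:P4(v=21,ok=T)] out:P3(v=0); bubbles=3
Tick 9: [PARSE:-, VALIDATE:-, TRANSFORM:-, EMIT:-] out:P4(v=21); bubbles=4
Total bubble-slots: 20

Answer: 20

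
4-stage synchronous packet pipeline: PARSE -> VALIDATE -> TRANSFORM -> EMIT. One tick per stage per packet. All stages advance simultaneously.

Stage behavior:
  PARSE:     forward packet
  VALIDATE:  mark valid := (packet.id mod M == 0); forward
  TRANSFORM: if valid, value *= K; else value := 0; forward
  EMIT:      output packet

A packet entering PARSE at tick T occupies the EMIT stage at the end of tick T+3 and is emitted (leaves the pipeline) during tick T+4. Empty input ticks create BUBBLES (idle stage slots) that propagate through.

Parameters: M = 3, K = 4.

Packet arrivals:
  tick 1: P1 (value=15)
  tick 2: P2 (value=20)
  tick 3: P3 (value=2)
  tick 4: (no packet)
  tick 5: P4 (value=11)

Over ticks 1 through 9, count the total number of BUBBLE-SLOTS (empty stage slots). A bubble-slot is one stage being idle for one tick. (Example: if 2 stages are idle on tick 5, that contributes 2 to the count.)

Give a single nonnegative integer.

Tick 1: [PARSE:P1(v=15,ok=F), VALIDATE:-, TRANSFORM:-, EMIT:-] out:-; bubbles=3
Tick 2: [PARSE:P2(v=20,ok=F), VALIDATE:P1(v=15,ok=F), TRANSFORM:-, EMIT:-] out:-; bubbles=2
Tick 3: [PARSE:P3(v=2,ok=F), VALIDATE:P2(v=20,ok=F), TRANSFORM:P1(v=0,ok=F), EMIT:-] out:-; bubbles=1
Tick 4: [PARSE:-, VALIDATE:P3(v=2,ok=T), TRANSFORM:P2(v=0,ok=F), EMIT:P1(v=0,ok=F)] out:-; bubbles=1
Tick 5: [PARSE:P4(v=11,ok=F), VALIDATE:-, TRANSFORM:P3(v=8,ok=T), EMIT:P2(v=0,ok=F)] out:P1(v=0); bubbles=1
Tick 6: [PARSE:-, VALIDATE:P4(v=11,ok=F), TRANSFORM:-, EMIT:P3(v=8,ok=T)] out:P2(v=0); bubbles=2
Tick 7: [PARSE:-, VALIDATE:-, TRANSFORM:P4(v=0,ok=F), EMIT:-] out:P3(v=8); bubbles=3
Tick 8: [PARSE:-, VALIDATE:-, TRANSFORM:-, EMIT:P4(v=0,ok=F)] out:-; bubbles=3
Tick 9: [PARSE:-, VALIDATE:-, TRANSFORM:-, EMIT:-] out:P4(v=0); bubbles=4
Total bubble-slots: 20

Answer: 20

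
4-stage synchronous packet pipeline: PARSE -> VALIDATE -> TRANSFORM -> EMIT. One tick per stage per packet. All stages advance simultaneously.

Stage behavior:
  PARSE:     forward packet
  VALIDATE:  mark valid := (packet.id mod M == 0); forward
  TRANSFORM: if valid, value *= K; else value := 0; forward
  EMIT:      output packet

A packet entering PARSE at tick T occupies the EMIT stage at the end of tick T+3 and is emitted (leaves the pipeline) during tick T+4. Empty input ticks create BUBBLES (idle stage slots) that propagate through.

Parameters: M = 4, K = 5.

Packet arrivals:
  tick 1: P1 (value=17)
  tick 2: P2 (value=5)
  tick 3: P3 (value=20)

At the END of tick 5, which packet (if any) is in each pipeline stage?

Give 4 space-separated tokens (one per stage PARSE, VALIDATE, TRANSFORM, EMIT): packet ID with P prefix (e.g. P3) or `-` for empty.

Answer: - - P3 P2

Derivation:
Tick 1: [PARSE:P1(v=17,ok=F), VALIDATE:-, TRANSFORM:-, EMIT:-] out:-; in:P1
Tick 2: [PARSE:P2(v=5,ok=F), VALIDATE:P1(v=17,ok=F), TRANSFORM:-, EMIT:-] out:-; in:P2
Tick 3: [PARSE:P3(v=20,ok=F), VALIDATE:P2(v=5,ok=F), TRANSFORM:P1(v=0,ok=F), EMIT:-] out:-; in:P3
Tick 4: [PARSE:-, VALIDATE:P3(v=20,ok=F), TRANSFORM:P2(v=0,ok=F), EMIT:P1(v=0,ok=F)] out:-; in:-
Tick 5: [PARSE:-, VALIDATE:-, TRANSFORM:P3(v=0,ok=F), EMIT:P2(v=0,ok=F)] out:P1(v=0); in:-
At end of tick 5: ['-', '-', 'P3', 'P2']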